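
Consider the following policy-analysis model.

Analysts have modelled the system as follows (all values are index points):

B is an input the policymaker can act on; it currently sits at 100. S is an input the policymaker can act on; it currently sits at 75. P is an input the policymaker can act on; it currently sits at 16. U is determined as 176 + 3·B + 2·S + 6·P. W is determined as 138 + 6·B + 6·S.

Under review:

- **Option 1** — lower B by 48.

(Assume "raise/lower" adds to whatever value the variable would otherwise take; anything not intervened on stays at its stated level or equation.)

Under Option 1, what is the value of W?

Option 1 (B − 48):
  B = 100 − 48 = 52
  S = 75
  W = 138 + 6·52 + 6·75 = 900

900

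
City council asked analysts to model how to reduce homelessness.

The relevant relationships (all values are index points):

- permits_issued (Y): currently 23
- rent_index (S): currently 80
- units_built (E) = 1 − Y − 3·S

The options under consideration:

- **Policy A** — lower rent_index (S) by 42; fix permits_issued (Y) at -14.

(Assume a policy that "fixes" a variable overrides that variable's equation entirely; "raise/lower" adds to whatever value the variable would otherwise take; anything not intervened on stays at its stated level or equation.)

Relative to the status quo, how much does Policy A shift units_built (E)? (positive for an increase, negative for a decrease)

163

Baseline:
  Y = 23
  S = 80
  E = 1 − 23 − 3·80 = -262
Policy A (S − 42, Y := -14):
  Y = -14
  S = 80 − 42 = 38
  E = 1 − (-14) − 3·38 = -99
Change in E: -99 − (-262) = 163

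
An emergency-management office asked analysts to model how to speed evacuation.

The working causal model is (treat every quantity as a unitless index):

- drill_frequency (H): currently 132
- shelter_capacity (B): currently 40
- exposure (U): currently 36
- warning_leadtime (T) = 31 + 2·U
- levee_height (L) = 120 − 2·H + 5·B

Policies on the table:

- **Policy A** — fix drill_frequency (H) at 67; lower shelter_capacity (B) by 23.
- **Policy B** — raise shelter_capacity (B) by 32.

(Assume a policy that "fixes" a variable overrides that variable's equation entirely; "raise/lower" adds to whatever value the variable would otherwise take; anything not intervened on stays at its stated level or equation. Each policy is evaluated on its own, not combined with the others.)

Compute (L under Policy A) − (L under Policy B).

-145

Policy A (H := 67, B − 23):
  H = 67
  B = 40 − 23 = 17
  L = 120 − 2·67 + 5·17 = 71
Policy B (B + 32):
  H = 132
  B = 40 + 32 = 72
  L = 120 − 2·132 + 5·72 = 216
L: 71 − 216 = -145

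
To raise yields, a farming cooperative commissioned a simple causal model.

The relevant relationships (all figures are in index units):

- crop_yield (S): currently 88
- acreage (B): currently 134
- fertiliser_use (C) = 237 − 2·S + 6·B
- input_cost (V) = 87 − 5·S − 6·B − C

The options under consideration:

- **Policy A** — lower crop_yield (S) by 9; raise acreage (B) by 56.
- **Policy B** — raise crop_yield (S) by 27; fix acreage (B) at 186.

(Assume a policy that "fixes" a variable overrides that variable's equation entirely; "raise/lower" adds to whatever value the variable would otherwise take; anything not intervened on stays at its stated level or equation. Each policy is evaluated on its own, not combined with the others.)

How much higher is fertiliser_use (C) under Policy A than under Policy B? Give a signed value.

96

Policy A (S − 9, B + 56):
  S = 88 − 9 = 79
  B = 134 + 56 = 190
  C = 237 − 2·79 + 6·190 = 1219
Policy B (S + 27, B := 186):
  S = 88 + 27 = 115
  B = 186
  C = 237 − 2·115 + 6·186 = 1123
C: 1219 − 1123 = 96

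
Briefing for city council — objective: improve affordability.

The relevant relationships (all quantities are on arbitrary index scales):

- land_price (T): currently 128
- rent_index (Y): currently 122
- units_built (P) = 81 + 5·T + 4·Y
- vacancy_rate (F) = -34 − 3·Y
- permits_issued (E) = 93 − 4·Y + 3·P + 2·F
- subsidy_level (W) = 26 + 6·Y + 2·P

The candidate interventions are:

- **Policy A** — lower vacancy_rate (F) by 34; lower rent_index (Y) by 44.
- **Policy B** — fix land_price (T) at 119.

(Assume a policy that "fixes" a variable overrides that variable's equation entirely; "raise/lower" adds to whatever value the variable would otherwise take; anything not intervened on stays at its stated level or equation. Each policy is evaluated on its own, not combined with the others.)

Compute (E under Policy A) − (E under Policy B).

-21

Policy A (F − 34, Y − 44):
  T = 128
  Y = 122 − 44 = 78
  P = 81 + 5·128 + 4·78 = 1033
  F = -34 − 3·78 (−34 from intervention) = -302
  E = 93 − 4·78 + 3·1033 + 2·(-302) = 2276
Policy B (T := 119):
  T = 119
  Y = 122
  P = 81 + 5·119 + 4·122 = 1164
  F = -34 − 3·122 = -400
  E = 93 − 4·122 + 3·1164 + 2·(-400) = 2297
E: 2276 − 2297 = -21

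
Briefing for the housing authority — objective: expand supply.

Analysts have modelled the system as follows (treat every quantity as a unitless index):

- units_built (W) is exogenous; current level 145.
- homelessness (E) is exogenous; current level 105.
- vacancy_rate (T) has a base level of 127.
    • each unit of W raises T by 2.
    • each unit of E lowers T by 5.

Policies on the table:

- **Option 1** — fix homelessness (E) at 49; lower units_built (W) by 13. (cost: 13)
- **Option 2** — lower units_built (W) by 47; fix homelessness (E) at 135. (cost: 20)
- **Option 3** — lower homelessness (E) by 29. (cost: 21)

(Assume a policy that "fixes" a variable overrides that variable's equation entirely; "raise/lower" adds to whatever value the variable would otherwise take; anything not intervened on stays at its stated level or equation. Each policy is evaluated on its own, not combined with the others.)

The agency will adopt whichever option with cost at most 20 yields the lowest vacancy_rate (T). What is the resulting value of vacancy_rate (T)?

-352

Option 1 (E := 49, W − 13):
  W = 145 − 13 = 132
  E = 49
  T = 127 + 2·132 − 5·49 = 146
Option 2 (W − 47, E := 135):
  W = 145 − 47 = 98
  E = 135
  T = 127 + 2·98 − 5·135 = -352
Comparing — Option 1: T=146, Option 2: T=-352. Lowest is -352 (Option 2).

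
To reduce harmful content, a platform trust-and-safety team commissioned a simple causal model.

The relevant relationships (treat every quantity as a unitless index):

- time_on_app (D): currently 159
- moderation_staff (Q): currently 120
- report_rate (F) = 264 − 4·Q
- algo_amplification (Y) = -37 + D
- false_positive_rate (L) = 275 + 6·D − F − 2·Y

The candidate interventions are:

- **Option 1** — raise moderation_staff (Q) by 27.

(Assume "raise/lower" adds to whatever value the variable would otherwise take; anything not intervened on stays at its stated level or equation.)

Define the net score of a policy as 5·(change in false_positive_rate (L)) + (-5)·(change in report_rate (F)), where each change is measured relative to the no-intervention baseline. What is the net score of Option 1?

1080

Baseline:
  D = 159
  Q = 120
  F = 264 − 4·120 = -216
  Y = -37 + 159 = 122
  L = 275 + 6·159 − (-216) − 2·122 = 1201
Option 1 (Q + 27):
  D = 159
  Q = 120 + 27 = 147
  F = 264 − 4·147 = -324
  Y = -37 + 159 = 122
  L = 275 + 6·159 − (-324) − 2·122 = 1309
ΔL = 1309 − 1201 = 108; ΔF = -324 − (-216) = -108
Score = 5·108 + (-5)·(-108) = 1080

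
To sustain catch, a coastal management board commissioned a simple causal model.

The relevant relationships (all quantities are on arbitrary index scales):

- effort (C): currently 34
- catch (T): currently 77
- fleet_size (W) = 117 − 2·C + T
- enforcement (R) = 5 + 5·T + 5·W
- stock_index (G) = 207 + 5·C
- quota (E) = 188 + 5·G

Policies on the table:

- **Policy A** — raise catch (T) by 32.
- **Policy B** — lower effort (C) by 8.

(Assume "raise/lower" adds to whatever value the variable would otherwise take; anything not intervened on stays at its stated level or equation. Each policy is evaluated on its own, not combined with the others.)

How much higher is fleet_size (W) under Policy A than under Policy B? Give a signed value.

16

Policy A (T + 32):
  C = 34
  T = 77 + 32 = 109
  W = 117 − 2·34 + 109 = 158
Policy B (C − 8):
  C = 34 − 8 = 26
  T = 77
  W = 117 − 2·26 + 77 = 142
W: 158 − 142 = 16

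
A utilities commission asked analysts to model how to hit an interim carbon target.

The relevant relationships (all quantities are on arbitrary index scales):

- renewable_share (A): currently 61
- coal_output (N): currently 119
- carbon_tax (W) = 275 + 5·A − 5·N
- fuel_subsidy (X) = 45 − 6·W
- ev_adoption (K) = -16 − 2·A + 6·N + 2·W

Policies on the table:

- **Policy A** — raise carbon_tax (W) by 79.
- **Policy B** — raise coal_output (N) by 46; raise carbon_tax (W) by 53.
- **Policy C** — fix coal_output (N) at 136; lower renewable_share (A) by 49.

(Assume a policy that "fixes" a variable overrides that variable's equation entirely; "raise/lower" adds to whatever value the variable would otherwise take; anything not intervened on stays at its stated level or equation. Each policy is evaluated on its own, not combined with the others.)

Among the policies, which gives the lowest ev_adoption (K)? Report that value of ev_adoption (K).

Policy A (W + 79):
  A = 61
  N = 119
  W = 275 + 5·61 − 5·119 (+79 from intervention) = 64
  K = -16 − 2·61 + 6·119 + 2·64 = 704
Policy B (N + 46, W + 53):
  A = 61
  N = 119 + 46 = 165
  W = 275 + 5·61 − 5·165 (+53 from intervention) = -192
  K = -16 − 2·61 + 6·165 + 2·(-192) = 468
Policy C (N := 136, A − 49):
  A = 61 − 49 = 12
  N = 136
  W = 275 + 5·12 − 5·136 = -345
  K = -16 − 2·12 + 6·136 + 2·(-345) = 86
Comparing — Policy A: K=704, Policy B: K=468, Policy C: K=86. Lowest is 86 (Policy C).

86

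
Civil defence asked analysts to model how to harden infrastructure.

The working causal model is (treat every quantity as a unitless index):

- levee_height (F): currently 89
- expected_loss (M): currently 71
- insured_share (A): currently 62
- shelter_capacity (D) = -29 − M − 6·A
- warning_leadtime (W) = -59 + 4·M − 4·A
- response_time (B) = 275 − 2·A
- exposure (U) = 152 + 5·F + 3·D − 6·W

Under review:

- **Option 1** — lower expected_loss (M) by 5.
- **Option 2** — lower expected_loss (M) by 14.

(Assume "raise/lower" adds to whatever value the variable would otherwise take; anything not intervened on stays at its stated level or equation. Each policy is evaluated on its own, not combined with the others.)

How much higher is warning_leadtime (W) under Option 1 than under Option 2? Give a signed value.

36

Option 1 (M − 5):
  M = 71 − 5 = 66
  A = 62
  W = -59 + 4·66 − 4·62 = -43
Option 2 (M − 14):
  M = 71 − 14 = 57
  A = 62
  W = -59 + 4·57 − 4·62 = -79
W: -43 − (-79) = 36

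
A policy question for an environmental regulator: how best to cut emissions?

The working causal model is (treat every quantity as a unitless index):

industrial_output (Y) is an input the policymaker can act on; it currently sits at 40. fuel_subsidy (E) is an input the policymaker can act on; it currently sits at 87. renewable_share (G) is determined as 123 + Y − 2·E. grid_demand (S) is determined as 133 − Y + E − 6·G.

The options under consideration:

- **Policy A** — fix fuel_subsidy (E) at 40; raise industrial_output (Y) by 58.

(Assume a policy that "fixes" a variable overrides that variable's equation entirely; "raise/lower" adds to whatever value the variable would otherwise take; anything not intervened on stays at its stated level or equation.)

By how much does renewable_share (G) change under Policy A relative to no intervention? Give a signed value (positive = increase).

Baseline:
  Y = 40
  E = 87
  G = 123 + 40 − 2·87 = -11
Policy A (E := 40, Y + 58):
  Y = 40 + 58 = 98
  E = 40
  G = 123 + 98 − 2·40 = 141
Change in G: 141 − (-11) = 152

152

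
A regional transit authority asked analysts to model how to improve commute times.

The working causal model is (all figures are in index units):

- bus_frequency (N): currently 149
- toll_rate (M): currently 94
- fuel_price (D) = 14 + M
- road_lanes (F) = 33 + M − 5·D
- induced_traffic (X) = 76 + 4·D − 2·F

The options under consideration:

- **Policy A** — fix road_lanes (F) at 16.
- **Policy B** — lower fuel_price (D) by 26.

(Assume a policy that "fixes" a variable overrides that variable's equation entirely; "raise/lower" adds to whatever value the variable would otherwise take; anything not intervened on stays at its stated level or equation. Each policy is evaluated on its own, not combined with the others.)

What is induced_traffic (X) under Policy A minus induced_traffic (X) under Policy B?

-494

Policy A (F := 16):
  M = 94
  D = 14 + 94 = 108
  F = 16
  X = 76 + 4·108 − 2·16 = 476
Policy B (D − 26):
  M = 94
  D = 14 + 94 (−26 from intervention) = 82
  F = 33 + 94 − 5·82 = -283
  X = 76 + 4·82 − 2·(-283) = 970
X: 476 − 970 = -494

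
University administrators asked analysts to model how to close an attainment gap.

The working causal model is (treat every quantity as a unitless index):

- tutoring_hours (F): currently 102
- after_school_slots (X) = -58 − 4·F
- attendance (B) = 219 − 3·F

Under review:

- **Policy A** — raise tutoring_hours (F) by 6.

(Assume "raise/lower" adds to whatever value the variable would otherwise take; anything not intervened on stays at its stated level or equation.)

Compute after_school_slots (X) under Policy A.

-490

Policy A (F + 6):
  F = 102 + 6 = 108
  X = -58 − 4·108 = -490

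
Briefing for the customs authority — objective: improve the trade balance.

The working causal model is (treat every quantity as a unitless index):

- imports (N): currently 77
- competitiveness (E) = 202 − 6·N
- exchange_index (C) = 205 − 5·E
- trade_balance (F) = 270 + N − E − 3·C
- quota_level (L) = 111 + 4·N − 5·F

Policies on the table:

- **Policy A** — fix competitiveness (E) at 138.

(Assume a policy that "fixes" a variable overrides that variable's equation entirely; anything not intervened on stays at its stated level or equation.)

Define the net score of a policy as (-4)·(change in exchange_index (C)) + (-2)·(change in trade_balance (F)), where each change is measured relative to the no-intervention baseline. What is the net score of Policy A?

-3184

Baseline:
  N = 77
  E = 202 − 6·77 = -260
  C = 205 − 5·(-260) = 1505
  F = 270 + 77 − (-260) − 3·1505 = -3908
Policy A (E := 138):
  N = 77
  E = 138
  C = 205 − 5·138 = -485
  F = 270 + 77 − 138 − 3·(-485) = 1664
ΔC = -485 − 1505 = -1990; ΔF = 1664 − (-3908) = 5572
Score = (-4)·(-1990) + (-2)·5572 = -3184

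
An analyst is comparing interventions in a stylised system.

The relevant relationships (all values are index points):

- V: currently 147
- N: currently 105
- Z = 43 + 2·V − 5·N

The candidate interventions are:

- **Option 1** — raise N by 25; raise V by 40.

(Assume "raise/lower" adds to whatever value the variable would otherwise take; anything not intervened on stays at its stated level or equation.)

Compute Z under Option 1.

-233

Option 1 (N + 25, V + 40):
  V = 147 + 40 = 187
  N = 105 + 25 = 130
  Z = 43 + 2·187 − 5·130 = -233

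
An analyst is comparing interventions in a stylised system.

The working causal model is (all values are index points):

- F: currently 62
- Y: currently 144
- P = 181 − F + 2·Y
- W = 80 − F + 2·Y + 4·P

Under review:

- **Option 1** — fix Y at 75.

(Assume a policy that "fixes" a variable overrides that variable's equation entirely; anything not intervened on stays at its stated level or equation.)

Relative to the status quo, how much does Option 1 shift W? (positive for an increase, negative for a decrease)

Baseline:
  F = 62
  Y = 144
  P = 181 − 62 + 2·144 = 407
  W = 80 − 62 + 2·144 + 4·407 = 1934
Option 1 (Y := 75):
  F = 62
  Y = 75
  P = 181 − 62 + 2·75 = 269
  W = 80 − 62 + 2·75 + 4·269 = 1244
Change in W: 1244 − 1934 = -690

-690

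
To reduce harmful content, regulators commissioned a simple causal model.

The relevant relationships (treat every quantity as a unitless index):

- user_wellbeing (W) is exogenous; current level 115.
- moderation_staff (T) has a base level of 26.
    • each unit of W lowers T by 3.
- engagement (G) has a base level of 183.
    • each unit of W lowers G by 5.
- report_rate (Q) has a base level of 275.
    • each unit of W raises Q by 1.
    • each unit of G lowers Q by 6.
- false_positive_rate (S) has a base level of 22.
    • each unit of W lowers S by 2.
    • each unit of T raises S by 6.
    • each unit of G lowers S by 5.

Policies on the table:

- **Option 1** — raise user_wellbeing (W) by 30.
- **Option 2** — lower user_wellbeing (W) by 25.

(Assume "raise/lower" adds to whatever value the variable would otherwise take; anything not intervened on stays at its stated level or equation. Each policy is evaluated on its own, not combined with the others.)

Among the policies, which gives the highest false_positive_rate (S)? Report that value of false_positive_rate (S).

Option 1 (W + 30):
  W = 115 + 30 = 145
  T = 26 − 3·145 = -409
  G = 183 − 5·145 = -542
  S = 22 − 2·145 + 6·(-409) − 5·(-542) = -12
Option 2 (W − 25):
  W = 115 − 25 = 90
  T = 26 − 3·90 = -244
  G = 183 − 5·90 = -267
  S = 22 − 2·90 + 6·(-244) − 5·(-267) = -287
Comparing — Option 1: S=-12, Option 2: S=-287. Highest is -12 (Option 1).

-12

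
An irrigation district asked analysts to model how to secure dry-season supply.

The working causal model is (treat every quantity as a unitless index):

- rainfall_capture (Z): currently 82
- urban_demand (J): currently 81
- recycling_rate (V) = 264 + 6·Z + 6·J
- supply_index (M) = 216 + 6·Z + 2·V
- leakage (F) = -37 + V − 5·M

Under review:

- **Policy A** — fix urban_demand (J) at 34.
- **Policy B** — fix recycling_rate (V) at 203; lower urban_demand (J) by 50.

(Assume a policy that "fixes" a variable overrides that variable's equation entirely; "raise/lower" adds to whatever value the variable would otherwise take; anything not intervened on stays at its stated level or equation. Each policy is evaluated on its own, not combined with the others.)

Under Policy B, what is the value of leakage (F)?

Policy B (V := 203, J − 50):
  Z = 82
  J = 81 − 50 = 31
  V = 203
  M = 216 + 6·82 + 2·203 = 1114
  F = -37 + 203 − 5·1114 = -5404

-5404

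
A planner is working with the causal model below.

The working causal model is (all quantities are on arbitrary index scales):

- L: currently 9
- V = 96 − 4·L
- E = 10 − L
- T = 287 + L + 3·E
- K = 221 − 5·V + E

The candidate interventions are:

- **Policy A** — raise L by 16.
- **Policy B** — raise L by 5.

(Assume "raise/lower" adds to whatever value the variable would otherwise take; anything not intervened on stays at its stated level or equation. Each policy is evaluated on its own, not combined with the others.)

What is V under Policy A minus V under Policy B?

-44

Policy A (L + 16):
  L = 9 + 16 = 25
  V = 96 − 4·25 = -4
Policy B (L + 5):
  L = 9 + 5 = 14
  V = 96 − 4·14 = 40
V: -4 − 40 = -44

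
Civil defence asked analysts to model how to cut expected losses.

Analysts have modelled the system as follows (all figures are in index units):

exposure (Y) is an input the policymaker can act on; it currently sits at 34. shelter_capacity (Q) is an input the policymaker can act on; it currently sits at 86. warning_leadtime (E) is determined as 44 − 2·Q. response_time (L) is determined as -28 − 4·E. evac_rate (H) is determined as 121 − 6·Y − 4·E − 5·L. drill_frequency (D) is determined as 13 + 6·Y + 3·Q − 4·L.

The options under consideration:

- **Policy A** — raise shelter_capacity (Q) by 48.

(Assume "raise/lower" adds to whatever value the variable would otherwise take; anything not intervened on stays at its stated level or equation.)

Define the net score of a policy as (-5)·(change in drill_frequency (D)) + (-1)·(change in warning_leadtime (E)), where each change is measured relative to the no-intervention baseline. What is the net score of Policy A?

Baseline:
  Y = 34
  Q = 86
  E = 44 − 2·86 = -128
  L = -28 − 4·(-128) = 484
  D = 13 + 6·34 + 3·86 − 4·484 = -1461
Policy A (Q + 48):
  Y = 34
  Q = 86 + 48 = 134
  E = 44 − 2·134 = -224
  L = -28 − 4·(-224) = 868
  D = 13 + 6·34 + 3·134 − 4·868 = -2853
ΔD = -2853 − (-1461) = -1392; ΔE = -224 − (-128) = -96
Score = (-5)·(-1392) + (-1)·(-96) = 7056

7056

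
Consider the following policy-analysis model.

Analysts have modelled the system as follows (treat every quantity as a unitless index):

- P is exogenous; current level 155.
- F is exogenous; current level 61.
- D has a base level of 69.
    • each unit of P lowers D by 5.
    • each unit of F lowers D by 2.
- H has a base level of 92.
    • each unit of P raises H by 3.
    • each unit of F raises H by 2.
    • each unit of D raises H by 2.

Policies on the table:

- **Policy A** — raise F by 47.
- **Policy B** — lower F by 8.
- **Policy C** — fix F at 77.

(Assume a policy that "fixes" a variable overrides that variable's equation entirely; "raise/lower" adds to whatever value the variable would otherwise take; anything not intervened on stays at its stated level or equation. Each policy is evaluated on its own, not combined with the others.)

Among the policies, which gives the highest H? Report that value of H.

-961

Policy A (F + 47):
  P = 155
  F = 61 + 47 = 108
  D = 69 − 5·155 − 2·108 = -922
  H = 92 + 3·155 + 2·108 + 2·(-922) = -1071
Policy B (F − 8):
  P = 155
  F = 61 − 8 = 53
  D = 69 − 5·155 − 2·53 = -812
  H = 92 + 3·155 + 2·53 + 2·(-812) = -961
Policy C (F := 77):
  P = 155
  F = 77
  D = 69 − 5·155 − 2·77 = -860
  H = 92 + 3·155 + 2·77 + 2·(-860) = -1009
Comparing — Policy A: H=-1071, Policy B: H=-961, Policy C: H=-1009. Highest is -961 (Policy B).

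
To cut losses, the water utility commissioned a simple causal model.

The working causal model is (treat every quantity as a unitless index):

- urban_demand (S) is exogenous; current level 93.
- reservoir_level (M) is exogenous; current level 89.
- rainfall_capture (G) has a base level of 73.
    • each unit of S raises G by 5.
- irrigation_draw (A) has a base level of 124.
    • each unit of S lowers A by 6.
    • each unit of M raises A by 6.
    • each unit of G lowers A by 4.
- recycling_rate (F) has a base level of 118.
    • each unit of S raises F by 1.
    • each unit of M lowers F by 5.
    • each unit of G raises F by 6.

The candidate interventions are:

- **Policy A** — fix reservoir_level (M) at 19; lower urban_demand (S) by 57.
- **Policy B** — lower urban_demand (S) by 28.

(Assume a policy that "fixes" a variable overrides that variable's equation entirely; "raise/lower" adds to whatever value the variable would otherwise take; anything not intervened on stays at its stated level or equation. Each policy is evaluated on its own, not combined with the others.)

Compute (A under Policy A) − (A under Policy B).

Policy A (M := 19, S − 57):
  S = 93 − 57 = 36
  M = 19
  G = 73 + 5·36 = 253
  A = 124 − 6·36 + 6·19 − 4·253 = -990
Policy B (S − 28):
  S = 93 − 28 = 65
  M = 89
  G = 73 + 5·65 = 398
  A = 124 − 6·65 + 6·89 − 4·398 = -1324
A: -990 − (-1324) = 334

334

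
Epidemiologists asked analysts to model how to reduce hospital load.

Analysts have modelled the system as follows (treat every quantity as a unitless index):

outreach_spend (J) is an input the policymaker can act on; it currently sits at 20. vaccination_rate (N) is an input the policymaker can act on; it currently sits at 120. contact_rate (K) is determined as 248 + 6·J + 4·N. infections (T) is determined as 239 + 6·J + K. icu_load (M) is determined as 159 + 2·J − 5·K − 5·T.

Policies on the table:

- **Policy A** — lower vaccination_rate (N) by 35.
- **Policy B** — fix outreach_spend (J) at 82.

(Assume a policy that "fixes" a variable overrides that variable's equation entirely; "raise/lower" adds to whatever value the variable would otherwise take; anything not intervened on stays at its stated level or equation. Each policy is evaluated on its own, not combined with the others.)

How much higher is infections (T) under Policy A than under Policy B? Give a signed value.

-884

Policy A (N − 35):
  J = 20
  N = 120 − 35 = 85
  K = 248 + 6·20 + 4·85 = 708
  T = 239 + 6·20 + 708 = 1067
Policy B (J := 82):
  J = 82
  N = 120
  K = 248 + 6·82 + 4·120 = 1220
  T = 239 + 6·82 + 1220 = 1951
T: 1067 − 1951 = -884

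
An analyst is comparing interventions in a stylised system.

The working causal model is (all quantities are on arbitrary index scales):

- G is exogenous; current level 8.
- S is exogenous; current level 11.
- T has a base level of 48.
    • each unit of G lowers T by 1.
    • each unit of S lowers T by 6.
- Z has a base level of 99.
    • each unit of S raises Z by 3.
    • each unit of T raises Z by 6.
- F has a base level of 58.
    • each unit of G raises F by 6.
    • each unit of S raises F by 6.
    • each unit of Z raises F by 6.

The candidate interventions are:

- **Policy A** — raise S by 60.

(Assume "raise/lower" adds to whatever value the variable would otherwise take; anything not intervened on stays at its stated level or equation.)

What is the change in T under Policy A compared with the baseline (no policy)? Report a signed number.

Baseline:
  G = 8
  S = 11
  T = 48 − 8 − 6·11 = -26
Policy A (S + 60):
  G = 8
  S = 11 + 60 = 71
  T = 48 − 8 − 6·71 = -386
Change in T: -386 − (-26) = -360

-360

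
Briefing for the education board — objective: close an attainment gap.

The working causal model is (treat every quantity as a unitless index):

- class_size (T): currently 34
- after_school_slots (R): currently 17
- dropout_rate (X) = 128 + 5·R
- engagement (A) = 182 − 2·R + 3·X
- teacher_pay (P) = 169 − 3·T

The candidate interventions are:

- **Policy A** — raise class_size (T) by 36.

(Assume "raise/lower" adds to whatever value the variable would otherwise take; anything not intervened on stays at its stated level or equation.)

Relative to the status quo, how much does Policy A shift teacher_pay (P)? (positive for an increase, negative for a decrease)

Baseline:
  T = 34
  P = 169 − 3·34 = 67
Policy A (T + 36):
  T = 34 + 36 = 70
  P = 169 − 3·70 = -41
Change in P: -41 − 67 = -108

-108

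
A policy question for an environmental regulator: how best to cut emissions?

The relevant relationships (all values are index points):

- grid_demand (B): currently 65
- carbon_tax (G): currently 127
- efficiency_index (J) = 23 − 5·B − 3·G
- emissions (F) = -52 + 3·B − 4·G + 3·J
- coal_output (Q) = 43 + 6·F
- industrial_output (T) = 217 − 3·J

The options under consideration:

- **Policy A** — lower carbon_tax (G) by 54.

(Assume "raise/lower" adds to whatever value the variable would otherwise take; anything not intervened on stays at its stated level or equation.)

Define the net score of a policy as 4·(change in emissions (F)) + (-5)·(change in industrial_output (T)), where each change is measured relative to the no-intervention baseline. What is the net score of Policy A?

5238

Baseline:
  B = 65
  G = 127
  J = 23 − 5·65 − 3·127 = -683
  F = -52 + 3·65 − 4·127 + 3·(-683) = -2414
  T = 217 − 3·(-683) = 2266
Policy A (G − 54):
  B = 65
  G = 127 − 54 = 73
  J = 23 − 5·65 − 3·73 = -521
  F = -52 + 3·65 − 4·73 + 3·(-521) = -1712
  T = 217 − 3·(-521) = 1780
ΔF = -1712 − (-2414) = 702; ΔT = 1780 − 2266 = -486
Score = 4·702 + (-5)·(-486) = 5238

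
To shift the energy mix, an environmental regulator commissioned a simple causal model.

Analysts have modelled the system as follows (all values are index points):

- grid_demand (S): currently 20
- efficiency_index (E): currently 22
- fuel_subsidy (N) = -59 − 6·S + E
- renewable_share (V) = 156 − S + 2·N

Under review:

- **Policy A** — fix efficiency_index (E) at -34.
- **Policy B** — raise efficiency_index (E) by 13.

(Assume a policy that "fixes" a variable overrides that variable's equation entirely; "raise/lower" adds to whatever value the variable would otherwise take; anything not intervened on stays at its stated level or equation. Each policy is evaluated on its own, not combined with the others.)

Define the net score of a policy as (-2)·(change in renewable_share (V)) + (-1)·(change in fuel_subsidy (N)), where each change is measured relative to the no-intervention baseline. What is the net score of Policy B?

Baseline:
  S = 20
  E = 22
  N = -59 − 6·20 + 22 = -157
  V = 156 − 20 + 2·(-157) = -178
Policy B (E + 13):
  S = 20
  E = 22 + 13 = 35
  N = -59 − 6·20 + 35 = -144
  V = 156 − 20 + 2·(-144) = -152
ΔV = -152 − (-178) = 26; ΔN = -144 − (-157) = 13
Score = (-2)·26 + (-1)·13 = -65

-65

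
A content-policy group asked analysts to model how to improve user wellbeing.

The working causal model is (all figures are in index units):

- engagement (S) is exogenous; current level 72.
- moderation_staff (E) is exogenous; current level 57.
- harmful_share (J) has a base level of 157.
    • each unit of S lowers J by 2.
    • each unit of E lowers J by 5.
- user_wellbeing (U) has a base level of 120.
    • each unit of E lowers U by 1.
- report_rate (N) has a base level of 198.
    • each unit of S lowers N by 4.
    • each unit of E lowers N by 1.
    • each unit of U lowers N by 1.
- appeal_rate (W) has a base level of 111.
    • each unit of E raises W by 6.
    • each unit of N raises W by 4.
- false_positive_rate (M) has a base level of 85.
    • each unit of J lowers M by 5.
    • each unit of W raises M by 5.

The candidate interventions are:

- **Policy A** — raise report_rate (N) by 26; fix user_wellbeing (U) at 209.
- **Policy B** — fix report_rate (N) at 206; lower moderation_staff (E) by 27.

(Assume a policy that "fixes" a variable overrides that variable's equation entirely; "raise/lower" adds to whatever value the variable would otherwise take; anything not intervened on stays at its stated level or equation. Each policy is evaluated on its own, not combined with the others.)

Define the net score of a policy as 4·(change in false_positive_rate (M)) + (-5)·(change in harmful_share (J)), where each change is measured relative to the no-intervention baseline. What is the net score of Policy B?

Baseline:
  S = 72
  E = 57
  J = 157 − 2·72 − 5·57 = -272
  U = 120 − 57 = 63
  N = 198 − 4·72 − 57 − 63 = -210
  W = 111 + 6·57 + 4·(-210) = -387
  M = 85 − 5·(-272) + 5·(-387) = -490
Policy B (N := 206, E − 27):
  S = 72
  E = 57 − 27 = 30
  J = 157 − 2·72 − 5·30 = -137
  U = 120 − 30 = 90
  N = 206
  W = 111 + 6·30 + 4·206 = 1115
  M = 85 − 5·(-137) + 5·1115 = 6345
ΔM = 6345 − (-490) = 6835; ΔJ = -137 − (-272) = 135
Score = 4·6835 + (-5)·135 = 26665

26665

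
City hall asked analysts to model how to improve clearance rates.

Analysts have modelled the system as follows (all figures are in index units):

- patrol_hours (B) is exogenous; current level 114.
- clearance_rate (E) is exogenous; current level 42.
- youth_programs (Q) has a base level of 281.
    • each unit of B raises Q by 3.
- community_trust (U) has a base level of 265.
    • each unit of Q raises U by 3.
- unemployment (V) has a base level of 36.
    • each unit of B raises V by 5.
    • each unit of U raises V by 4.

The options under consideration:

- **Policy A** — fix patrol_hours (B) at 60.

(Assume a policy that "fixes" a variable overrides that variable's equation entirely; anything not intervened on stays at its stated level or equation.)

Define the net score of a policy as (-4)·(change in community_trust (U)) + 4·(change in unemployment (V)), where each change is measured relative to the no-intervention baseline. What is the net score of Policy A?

Baseline:
  B = 114
  Q = 281 + 3·114 = 623
  U = 265 + 3·623 = 2134
  V = 36 + 5·114 + 4·2134 = 9142
Policy A (B := 60):
  B = 60
  Q = 281 + 3·60 = 461
  U = 265 + 3·461 = 1648
  V = 36 + 5·60 + 4·1648 = 6928
ΔU = 1648 − 2134 = -486; ΔV = 6928 − 9142 = -2214
Score = (-4)·(-486) + 4·(-2214) = -6912

-6912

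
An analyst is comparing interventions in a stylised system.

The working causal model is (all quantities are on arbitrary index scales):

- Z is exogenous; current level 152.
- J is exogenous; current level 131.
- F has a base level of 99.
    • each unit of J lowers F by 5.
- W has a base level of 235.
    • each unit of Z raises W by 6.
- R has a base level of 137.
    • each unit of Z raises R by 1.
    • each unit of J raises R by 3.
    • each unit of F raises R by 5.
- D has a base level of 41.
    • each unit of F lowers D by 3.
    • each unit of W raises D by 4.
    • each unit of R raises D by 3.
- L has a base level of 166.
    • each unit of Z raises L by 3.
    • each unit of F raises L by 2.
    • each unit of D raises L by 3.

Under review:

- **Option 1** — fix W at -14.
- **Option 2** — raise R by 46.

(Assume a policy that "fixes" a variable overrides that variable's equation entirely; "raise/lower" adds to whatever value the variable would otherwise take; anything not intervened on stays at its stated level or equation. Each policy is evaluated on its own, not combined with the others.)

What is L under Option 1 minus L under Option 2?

-14346

Option 1 (W := -14):
  Z = 152
  J = 131
  F = 99 − 5·131 = -556
  W = -14
  R = 137 + 152 + 3·131 + 5·(-556) = -2098
  D = 41 − 3·(-556) + 4·(-14) + 3·(-2098) = -4641
  L = 166 + 3·152 + 2·(-556) + 3·(-4641) = -14413
Option 2 (R + 46):
  Z = 152
  J = 131
  F = 99 − 5·131 = -556
  W = 235 + 6·152 = 1147
  R = 137 + 152 + 3·131 + 5·(-556) (+46 from intervention) = -2052
  D = 41 − 3·(-556) + 4·1147 + 3·(-2052) = 141
  L = 166 + 3·152 + 2·(-556) + 3·141 = -67
L: -14413 − (-67) = -14346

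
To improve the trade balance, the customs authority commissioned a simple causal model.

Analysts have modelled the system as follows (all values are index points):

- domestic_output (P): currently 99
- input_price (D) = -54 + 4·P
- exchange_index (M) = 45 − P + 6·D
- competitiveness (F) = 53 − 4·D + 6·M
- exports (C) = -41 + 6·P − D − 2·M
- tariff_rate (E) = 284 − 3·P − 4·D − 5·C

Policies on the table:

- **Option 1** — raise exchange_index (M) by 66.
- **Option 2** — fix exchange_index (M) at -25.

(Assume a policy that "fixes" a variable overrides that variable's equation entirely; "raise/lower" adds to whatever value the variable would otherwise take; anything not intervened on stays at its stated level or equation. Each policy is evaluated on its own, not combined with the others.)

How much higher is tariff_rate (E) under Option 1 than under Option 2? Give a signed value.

20890

Option 1 (M + 66):
  P = 99
  D = -54 + 4·99 = 342
  M = 45 − 99 + 6·342 (+66 from intervention) = 2064
  C = -41 + 6·99 − 342 − 2·2064 = -3917
  E = 284 − 3·99 − 4·342 − 5·(-3917) = 18204
Option 2 (M := -25):
  P = 99
  D = -54 + 4·99 = 342
  M = -25
  C = -41 + 6·99 − 342 − 2·(-25) = 261
  E = 284 − 3·99 − 4·342 − 5·261 = -2686
E: 18204 − (-2686) = 20890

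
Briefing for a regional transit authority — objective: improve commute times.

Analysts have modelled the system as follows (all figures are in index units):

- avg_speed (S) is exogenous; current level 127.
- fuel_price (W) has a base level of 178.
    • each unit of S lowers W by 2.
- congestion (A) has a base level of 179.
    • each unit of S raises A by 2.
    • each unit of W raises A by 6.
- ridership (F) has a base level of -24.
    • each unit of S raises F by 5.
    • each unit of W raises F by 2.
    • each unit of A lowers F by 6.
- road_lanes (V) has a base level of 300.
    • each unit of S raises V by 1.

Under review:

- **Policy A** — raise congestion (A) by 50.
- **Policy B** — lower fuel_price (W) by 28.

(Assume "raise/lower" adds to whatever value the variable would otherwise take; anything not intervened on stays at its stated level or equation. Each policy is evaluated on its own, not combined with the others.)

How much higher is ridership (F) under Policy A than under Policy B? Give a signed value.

-1252

Policy A (A + 50):
  S = 127
  W = 178 − 2·127 = -76
  A = 179 + 2·127 + 6·(-76) (+50 from intervention) = 27
  F = -24 + 5·127 + 2·(-76) − 6·27 = 297
Policy B (W − 28):
  S = 127
  W = 178 − 2·127 (−28 from intervention) = -104
  A = 179 + 2·127 + 6·(-104) = -191
  F = -24 + 5·127 + 2·(-104) − 6·(-191) = 1549
F: 297 − 1549 = -1252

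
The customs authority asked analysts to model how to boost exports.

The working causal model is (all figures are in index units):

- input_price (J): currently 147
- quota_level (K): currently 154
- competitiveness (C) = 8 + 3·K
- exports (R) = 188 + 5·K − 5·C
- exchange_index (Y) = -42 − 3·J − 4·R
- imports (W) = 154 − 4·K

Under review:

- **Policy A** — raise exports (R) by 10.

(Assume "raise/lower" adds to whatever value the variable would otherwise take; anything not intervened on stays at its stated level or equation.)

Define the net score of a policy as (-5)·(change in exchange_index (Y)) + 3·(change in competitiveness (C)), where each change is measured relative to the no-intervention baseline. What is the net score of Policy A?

200

Baseline:
  J = 147
  K = 154
  C = 8 + 3·154 = 470
  R = 188 + 5·154 − 5·470 = -1392
  Y = -42 − 3·147 − 4·(-1392) = 5085
Policy A (R + 10):
  J = 147
  K = 154
  C = 8 + 3·154 = 470
  R = 188 + 5·154 − 5·470 (+10 from intervention) = -1382
  Y = -42 − 3·147 − 4·(-1382) = 5045
ΔY = 5045 − 5085 = -40; ΔC = 470 − 470 = 0
Score = (-5)·(-40) + 3·0 = 200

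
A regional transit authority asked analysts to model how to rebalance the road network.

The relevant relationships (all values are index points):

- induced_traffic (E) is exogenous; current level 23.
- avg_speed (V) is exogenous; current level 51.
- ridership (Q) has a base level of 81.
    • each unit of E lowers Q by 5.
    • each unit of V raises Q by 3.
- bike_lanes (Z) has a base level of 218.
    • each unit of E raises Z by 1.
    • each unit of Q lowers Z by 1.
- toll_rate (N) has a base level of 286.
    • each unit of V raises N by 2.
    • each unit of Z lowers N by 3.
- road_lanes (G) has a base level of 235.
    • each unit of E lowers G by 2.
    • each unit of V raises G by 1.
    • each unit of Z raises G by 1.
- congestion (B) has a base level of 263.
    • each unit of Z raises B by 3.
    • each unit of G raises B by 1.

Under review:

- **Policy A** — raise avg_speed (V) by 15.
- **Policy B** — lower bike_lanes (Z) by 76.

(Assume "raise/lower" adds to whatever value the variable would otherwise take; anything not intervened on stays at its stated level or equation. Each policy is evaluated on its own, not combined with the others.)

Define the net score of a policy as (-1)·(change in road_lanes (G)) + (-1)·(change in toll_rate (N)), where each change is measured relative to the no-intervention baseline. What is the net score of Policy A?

-135

Baseline:
  E = 23
  V = 51
  Q = 81 − 5·23 + 3·51 = 119
  Z = 218 + 23 − 119 = 122
  N = 286 + 2·51 − 3·122 = 22
  G = 235 − 2·23 + 51 + 122 = 362
Policy A (V + 15):
  E = 23
  V = 51 + 15 = 66
  Q = 81 − 5·23 + 3·66 = 164
  Z = 218 + 23 − 164 = 77
  N = 286 + 2·66 − 3·77 = 187
  G = 235 − 2·23 + 66 + 77 = 332
ΔG = 332 − 362 = -30; ΔN = 187 − 22 = 165
Score = (-1)·(-30) + (-1)·165 = -135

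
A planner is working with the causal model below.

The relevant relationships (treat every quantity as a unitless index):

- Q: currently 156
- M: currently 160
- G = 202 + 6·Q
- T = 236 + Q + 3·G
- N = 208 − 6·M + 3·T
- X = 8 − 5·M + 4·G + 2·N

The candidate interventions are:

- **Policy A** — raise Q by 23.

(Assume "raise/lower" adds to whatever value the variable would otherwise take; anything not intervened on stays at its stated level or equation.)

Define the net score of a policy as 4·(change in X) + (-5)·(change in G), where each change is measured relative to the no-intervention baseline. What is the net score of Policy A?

Baseline:
  Q = 156
  M = 160
  G = 202 + 6·156 = 1138
  T = 236 + 156 + 3·1138 = 3806
  N = 208 − 6·160 + 3·3806 = 10666
  X = 8 − 5·160 + 4·1138 + 2·10666 = 25092
Policy A (Q + 23):
  Q = 156 + 23 = 179
  M = 160
  G = 202 + 6·179 = 1276
  T = 236 + 179 + 3·1276 = 4243
  N = 208 − 6·160 + 3·4243 = 11977
  X = 8 − 5·160 + 4·1276 + 2·11977 = 28266
ΔX = 28266 − 25092 = 3174; ΔG = 1276 − 1138 = 138
Score = 4·3174 + (-5)·138 = 12006

12006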